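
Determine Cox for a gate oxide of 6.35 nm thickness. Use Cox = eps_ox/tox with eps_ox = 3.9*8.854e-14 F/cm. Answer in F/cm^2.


Step 1: eps_ox = 3.9 * 8.854e-14 = 3.45306e-13 F/cm
Step 2: tox in cm = 6.35 nm * 1e-7 = 6.3500e-07 cm
Step 3: Cox = 3.45306e-13 / 6.3500e-07 = 5.44e-07 F/cm^2

5.44e-07


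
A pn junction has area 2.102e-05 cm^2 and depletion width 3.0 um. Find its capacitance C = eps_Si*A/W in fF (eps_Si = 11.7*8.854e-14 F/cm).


Step 1: eps_Si = 11.7 * 8.854e-14 = 1.035918e-12 F/cm
Step 2: W in cm = 3.0 * 1e-4 = 3.00e-04 cm
Step 3: C = 1.035918e-12 * 2.102e-05 / 3.00e-04 = 7.258332e-14 F
Step 4: C = 72.58 fF

72.58


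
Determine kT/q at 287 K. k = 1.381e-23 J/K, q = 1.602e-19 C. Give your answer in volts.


Step 1: kT = 1.381e-23 * 287 = 3.96347e-21 J
Step 2: Vt = kT/q = 3.96347e-21 / 1.602e-19
Step 3: Vt = 0.02474 V

0.02474


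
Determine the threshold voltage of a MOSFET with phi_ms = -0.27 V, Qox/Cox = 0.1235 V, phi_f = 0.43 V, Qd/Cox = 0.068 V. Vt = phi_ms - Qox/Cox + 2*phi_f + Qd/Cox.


Step 1: Vt = phi_ms - Qox/Cox + 2*phi_f + Qd/Cox
Step 2: Vt = -0.27 - 0.1235 + 2*0.43 + 0.068
Step 3: Vt = -0.27 - 0.1235 + 0.86 + 0.068
Step 4: Vt = 0.5345 V

0.5345


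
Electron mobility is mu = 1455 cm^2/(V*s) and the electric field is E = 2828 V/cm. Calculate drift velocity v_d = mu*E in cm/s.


Step 1: v_d = mu * E
Step 2: v_d = 1455 * 2828 = 4114740
Step 3: v_d = 4.11e+06 cm/s

4.11e+06


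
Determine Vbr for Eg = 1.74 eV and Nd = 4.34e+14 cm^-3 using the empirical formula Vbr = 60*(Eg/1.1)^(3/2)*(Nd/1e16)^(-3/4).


Step 1: Eg/1.1 = 1.74/1.1 = 1.581818
Step 2: (Eg/1.1)^1.5 = 1.581818^1.5 = 1.989458
Step 3: (Nd/1e16)^(-0.75) = (0.0434)^(-0.75) = 10.516778
Step 4: Vbr = 60 * 1.989458 * 10.516778 = 1255.4 V

1255.4


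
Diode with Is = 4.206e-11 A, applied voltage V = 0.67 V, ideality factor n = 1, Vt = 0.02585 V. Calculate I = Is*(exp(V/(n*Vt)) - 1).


Step 1: V/(n*Vt) = 0.67/(1*0.02585) = 25.9188
Step 2: exp(25.9188) = 1.8046e+11
Step 3: I = 4.206e-11 * (1.8046e+11 - 1) = 7.59e+00 A

7.59e+00


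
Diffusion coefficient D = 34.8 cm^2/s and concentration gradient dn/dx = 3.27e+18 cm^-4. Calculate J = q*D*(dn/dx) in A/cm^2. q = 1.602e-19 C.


Step 1: J = q * D * (dn/dx)
Step 2: J = 1.602e-19 * 34.8 * 3.27e+18
Step 3: J = 1.82e+01 A/cm^2

1.82e+01


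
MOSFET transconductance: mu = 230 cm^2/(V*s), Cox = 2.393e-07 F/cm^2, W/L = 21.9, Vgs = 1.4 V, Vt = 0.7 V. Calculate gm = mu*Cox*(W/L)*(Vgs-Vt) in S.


Step 1: Vov = Vgs - Vt = 1.4 - 0.7 = 0.7 V
Step 2: gm = mu * Cox * (W/L) * Vov
Step 3: gm = 230 * 2.393e-07 * 21.9 * 0.7 = 8.44e-04 S

8.44e-04


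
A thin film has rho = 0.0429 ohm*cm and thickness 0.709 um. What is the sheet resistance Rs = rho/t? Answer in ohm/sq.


Step 1: Convert thickness to cm: t = 0.709 um = 7.0900e-05 cm
Step 2: Rs = rho / t = 0.0429 / 7.0900e-05
Step 3: Rs = 605.1 ohm/sq

605.1


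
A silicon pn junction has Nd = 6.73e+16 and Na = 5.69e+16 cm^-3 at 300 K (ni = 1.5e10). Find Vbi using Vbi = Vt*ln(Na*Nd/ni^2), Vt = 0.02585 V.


Step 1: Compute Na*Nd/ni^2 = 5.69e+16 * 6.73e+16 / (1.5e10)^2 = 1.7019e+13
Step 2: ln(1.7019e+13) = 30.4654
Step 3: Vbi = 0.02585 * 30.4654 = 0.788 V

0.788


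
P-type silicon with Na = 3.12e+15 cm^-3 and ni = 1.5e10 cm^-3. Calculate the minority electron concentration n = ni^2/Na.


Step 1: Majority hole concentration p ≈ Na = 3.12e+15 cm^-3
Step 2: n = ni^2 / Na = (1.5e10)^2 / 3.12e+15
Step 3: n = 7.21e+04 cm^-3

7.21e+04


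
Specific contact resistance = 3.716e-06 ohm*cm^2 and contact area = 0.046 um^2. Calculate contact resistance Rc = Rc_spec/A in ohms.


Step 1: Convert area to cm^2: 0.046 um^2 = 4.6000e-10 cm^2
Step 2: Rc = Rc_spec / A = 3.716e-06 / 4.6000e-10
Step 3: Rc = 8.08e+03 ohms

8.08e+03


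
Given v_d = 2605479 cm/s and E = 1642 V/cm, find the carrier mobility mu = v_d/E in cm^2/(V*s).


Step 1: mu = v_d / E
Step 2: mu = 2605479 / 1642
Step 3: mu = 1586.77 cm^2/(V*s)

1586.77


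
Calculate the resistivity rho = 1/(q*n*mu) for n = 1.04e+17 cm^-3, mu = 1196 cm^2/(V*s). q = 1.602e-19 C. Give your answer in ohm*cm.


Step 1: sigma = q * n * mu = 1.602e-19 * 1.04e+17 * 1196 = 1.99263e+01 S/cm
Step 2: rho = 1 / sigma = 1 / 1.99263e+01 = 0.05018 ohm*cm

0.05018


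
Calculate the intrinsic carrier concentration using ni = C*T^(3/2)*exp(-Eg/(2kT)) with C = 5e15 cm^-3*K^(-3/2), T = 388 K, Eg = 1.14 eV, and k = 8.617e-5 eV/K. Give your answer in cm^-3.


Step 1: Compute kT = 8.617e-5 * 388 = 0.03343396 eV
Step 2: Exponent = -Eg/(2kT) = -1.14/(2*0.03343396) = -17.04853
Step 3: T^(3/2) = 388^1.5 = 7642.71
Step 4: ni = 5e15 * 7642.71 * exp(-17.04853) = 1.51e+12 cm^-3

1.51e+12


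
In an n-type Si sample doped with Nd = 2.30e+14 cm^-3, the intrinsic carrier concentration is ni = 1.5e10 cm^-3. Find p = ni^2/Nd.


Step 1: Since Nd >> ni, n ≈ Nd = 2.30e+14 cm^-3
Step 2: p = ni^2 / n = (1.5e10)^2 / 2.30e+14
Step 3: p = 2.25e20 / 2.30e+14 = 9.78e+05 cm^-3

9.78e+05


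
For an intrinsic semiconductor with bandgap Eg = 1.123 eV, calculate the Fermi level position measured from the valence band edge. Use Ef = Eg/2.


Step 1: For an intrinsic semiconductor, the Fermi level sits at midgap.
Step 2: Ef = Eg / 2 = 1.123 / 2 = 0.5615 eV

0.5615


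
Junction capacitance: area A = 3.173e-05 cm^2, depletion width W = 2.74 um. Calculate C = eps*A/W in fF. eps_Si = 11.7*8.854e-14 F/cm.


Step 1: eps_Si = 11.7 * 8.854e-14 = 1.035918e-12 F/cm
Step 2: W in cm = 2.74 * 1e-4 = 2.74e-04 cm
Step 3: C = 1.035918e-12 * 3.173e-05 / 2.74e-04 = 1.199623e-13 F
Step 4: C = 119.96 fF

119.96


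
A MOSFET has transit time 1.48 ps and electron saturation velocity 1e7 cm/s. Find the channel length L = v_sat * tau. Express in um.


Step 1: tau in seconds = 1.48 ps * 1e-12 = 1.4800e-12 s
Step 2: L = v_sat * tau = 1e7 * 1.4800e-12 = 1.4800e-05 cm
Step 3: L in um = 1.4800e-05 * 1e4 = 0.148 um

0.148


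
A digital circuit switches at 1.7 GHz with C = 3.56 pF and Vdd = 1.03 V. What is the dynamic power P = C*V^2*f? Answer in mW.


Step 1: V^2 = 1.03^2 = 1.0609 V^2
Step 2: P = C*V^2*f = 3.56e-12 F * 1.0609 * 1.7e9 Hz
Step 3: P = 6.4205668e-03 W
Step 4: P = 6.421 mW

6.421


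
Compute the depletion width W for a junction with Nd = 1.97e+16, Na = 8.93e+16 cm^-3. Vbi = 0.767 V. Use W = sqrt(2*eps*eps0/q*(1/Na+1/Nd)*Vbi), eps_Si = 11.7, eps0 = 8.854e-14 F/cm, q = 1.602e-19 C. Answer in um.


Step 1: 1/Na + 1/Nd = 1/8.93e+16 + 1/1.97e+16 = 6.19596e-17
Step 2: 2*eps*eps0/q = 2*11.7*8.854e-14/1.602e-19 = 1.293281e+07
Step 3: W^2 = 1.293281e+07 * 6.19596e-17 * 0.767 = 6.14606e-10
Step 4: W = sqrt(6.14606e-10) = 2.479e-05 cm = 0.2479 um

0.2479


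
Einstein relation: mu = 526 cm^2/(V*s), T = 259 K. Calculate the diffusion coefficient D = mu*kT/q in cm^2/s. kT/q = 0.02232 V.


Step 1: D = mu * (kT/q)
Step 2: D = 526 * 0.02232
Step 3: D = 11.74 cm^2/s

11.74


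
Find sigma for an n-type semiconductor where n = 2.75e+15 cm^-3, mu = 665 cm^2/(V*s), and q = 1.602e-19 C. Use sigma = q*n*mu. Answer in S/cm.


Step 1: sigma = q * n * mu
Step 2: sigma = 1.602e-19 * 2.75e+15 * 665
Step 3: sigma = 2.930e-01 S/cm

2.930e-01


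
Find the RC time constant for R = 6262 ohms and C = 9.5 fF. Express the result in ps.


Step 1: tau = R * C
Step 2: tau = 6262 * 9.5 fF = 6262 * 9.5e-15 F
Step 3: tau = 5.9489e-11 s = 59.489 ps

59.489


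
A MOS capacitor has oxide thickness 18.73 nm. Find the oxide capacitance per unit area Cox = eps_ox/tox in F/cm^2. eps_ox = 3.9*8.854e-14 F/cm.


Step 1: eps_ox = 3.9 * 8.854e-14 = 3.45306e-13 F/cm
Step 2: tox in cm = 18.73 nm * 1e-7 = 1.8730e-06 cm
Step 3: Cox = 3.45306e-13 / 1.8730e-06 = 1.84e-07 F/cm^2

1.84e-07


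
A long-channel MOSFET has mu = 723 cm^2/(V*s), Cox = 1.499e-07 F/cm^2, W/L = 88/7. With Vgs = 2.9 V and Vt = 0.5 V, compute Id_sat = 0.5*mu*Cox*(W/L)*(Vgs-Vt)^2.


Step 1: Overdrive voltage Vov = Vgs - Vt = 2.9 - 0.5 = 2.4 V
Step 2: W/L = 88/7 = 12.5714
Step 3: Id = 0.5 * 723 * 1.499e-07 * 12.5714 * 2.4^2
Step 4: Id = 3.92e-03 A

3.92e-03


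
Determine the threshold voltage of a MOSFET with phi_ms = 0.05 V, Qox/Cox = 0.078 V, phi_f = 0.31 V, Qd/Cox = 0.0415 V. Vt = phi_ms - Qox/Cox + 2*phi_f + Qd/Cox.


Step 1: Vt = phi_ms - Qox/Cox + 2*phi_f + Qd/Cox
Step 2: Vt = 0.05 - 0.078 + 2*0.31 + 0.0415
Step 3: Vt = 0.05 - 0.078 + 0.62 + 0.0415
Step 4: Vt = 0.6335 V

0.6335


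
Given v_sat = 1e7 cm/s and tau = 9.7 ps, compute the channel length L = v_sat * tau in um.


Step 1: tau in seconds = 9.7 ps * 1e-12 = 9.7000e-12 s
Step 2: L = v_sat * tau = 1e7 * 9.7000e-12 = 9.7000e-05 cm
Step 3: L in um = 9.7000e-05 * 1e4 = 0.97 um

0.97


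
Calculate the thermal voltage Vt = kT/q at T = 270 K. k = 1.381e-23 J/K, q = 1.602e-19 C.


Step 1: kT = 1.381e-23 * 270 = 3.7287e-21 J
Step 2: Vt = kT/q = 3.7287e-21 / 1.602e-19
Step 3: Vt = 0.02328 V

0.02328


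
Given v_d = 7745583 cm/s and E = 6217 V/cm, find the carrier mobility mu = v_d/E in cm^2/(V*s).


Step 1: mu = v_d / E
Step 2: mu = 7745583 / 6217
Step 3: mu = 1245.87 cm^2/(V*s)

1245.87


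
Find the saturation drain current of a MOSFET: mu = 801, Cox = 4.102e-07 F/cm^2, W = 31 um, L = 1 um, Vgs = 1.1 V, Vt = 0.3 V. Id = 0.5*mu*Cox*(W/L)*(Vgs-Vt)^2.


Step 1: Overdrive voltage Vov = Vgs - Vt = 1.1 - 0.3 = 0.8 V
Step 2: W/L = 31/1 = 31
Step 3: Id = 0.5 * 801 * 4.102e-07 * 31 * 0.8^2
Step 4: Id = 3.26e-03 A

3.26e-03


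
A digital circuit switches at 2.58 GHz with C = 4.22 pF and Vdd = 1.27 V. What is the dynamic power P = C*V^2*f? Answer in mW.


Step 1: V^2 = 1.27^2 = 1.6129 V^2
Step 2: P = C*V^2*f = 4.22e-12 F * 1.6129 * 2.58e9 Hz
Step 3: P = 1.756061004e-02 W
Step 4: P = 17.561 mW

17.561


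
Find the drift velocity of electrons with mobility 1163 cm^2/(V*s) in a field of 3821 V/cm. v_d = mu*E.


Step 1: v_d = mu * E
Step 2: v_d = 1163 * 3821 = 4443823
Step 3: v_d = 4.44e+06 cm/s

4.44e+06


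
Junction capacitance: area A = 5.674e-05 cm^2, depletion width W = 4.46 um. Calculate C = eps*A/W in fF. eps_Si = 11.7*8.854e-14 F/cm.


Step 1: eps_Si = 11.7 * 8.854e-14 = 1.035918e-12 F/cm
Step 2: W in cm = 4.46 * 1e-4 = 4.46e-04 cm
Step 3: C = 1.035918e-12 * 5.674e-05 / 4.46e-04 = 1.317892e-13 F
Step 4: C = 131.79 fF

131.79


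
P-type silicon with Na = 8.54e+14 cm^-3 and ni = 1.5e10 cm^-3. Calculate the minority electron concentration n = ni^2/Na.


Step 1: Majority hole concentration p ≈ Na = 8.54e+14 cm^-3
Step 2: n = ni^2 / Na = (1.5e10)^2 / 8.54e+14
Step 3: n = 2.63e+05 cm^-3

2.63e+05


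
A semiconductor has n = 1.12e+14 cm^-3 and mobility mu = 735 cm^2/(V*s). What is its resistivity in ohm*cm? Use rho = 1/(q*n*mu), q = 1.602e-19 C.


Step 1: sigma = q * n * mu = 1.602e-19 * 1.12e+14 * 735 = 1.31877e-02 S/cm
Step 2: rho = 1 / sigma = 1 / 1.31877e-02 = 75.83 ohm*cm

75.83


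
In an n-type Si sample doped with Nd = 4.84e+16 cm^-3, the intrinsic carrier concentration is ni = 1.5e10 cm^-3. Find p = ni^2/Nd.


Step 1: Since Nd >> ni, n ≈ Nd = 4.84e+16 cm^-3
Step 2: p = ni^2 / n = (1.5e10)^2 / 4.84e+16
Step 3: p = 2.25e20 / 4.84e+16 = 4.65e+03 cm^-3

4.65e+03


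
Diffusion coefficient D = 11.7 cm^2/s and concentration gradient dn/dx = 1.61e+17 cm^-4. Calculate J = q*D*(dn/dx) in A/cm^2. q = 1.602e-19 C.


Step 1: J = q * D * (dn/dx)
Step 2: J = 1.602e-19 * 11.7 * 1.61e+17
Step 3: J = 3.02e-01 A/cm^2

3.02e-01


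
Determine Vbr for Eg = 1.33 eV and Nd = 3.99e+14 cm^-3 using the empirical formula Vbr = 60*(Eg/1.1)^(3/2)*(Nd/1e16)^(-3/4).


Step 1: Eg/1.1 = 1.33/1.1 = 1.209091
Step 2: (Eg/1.1)^1.5 = 1.209091^1.5 = 1.329500
Step 3: (Nd/1e16)^(-0.75) = (0.0399)^(-0.75) = 11.201349
Step 4: Vbr = 60 * 1.329500 * 11.201349 = 893.5 V

893.5


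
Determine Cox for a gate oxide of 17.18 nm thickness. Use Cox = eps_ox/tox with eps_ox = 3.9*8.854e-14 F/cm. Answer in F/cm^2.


Step 1: eps_ox = 3.9 * 8.854e-14 = 3.45306e-13 F/cm
Step 2: tox in cm = 17.18 nm * 1e-7 = 1.7180e-06 cm
Step 3: Cox = 3.45306e-13 / 1.7180e-06 = 2.01e-07 F/cm^2

2.01e-07


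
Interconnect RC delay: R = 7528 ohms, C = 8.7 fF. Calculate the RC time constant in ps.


Step 1: tau = R * C
Step 2: tau = 7528 * 8.7 fF = 7528 * 8.7e-15 F
Step 3: tau = 6.54936e-11 s = 65.4936 ps

65.4936


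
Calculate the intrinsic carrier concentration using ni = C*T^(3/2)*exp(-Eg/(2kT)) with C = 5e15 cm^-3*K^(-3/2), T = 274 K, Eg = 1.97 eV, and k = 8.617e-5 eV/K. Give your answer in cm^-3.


Step 1: Compute kT = 8.617e-5 * 274 = 0.02361058 eV
Step 2: Exponent = -Eg/(2kT) = -1.97/(2*0.02361058) = -41.71859
Step 3: T^(3/2) = 274^1.5 = 4535.51
Step 4: ni = 5e15 * 4535.51 * exp(-41.71859) = 1.73e+01 cm^-3

1.73e+01


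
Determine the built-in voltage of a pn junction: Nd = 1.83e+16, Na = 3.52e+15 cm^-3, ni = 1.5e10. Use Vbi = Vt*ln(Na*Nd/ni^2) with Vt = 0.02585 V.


Step 1: Compute Na*Nd/ni^2 = 3.52e+15 * 1.83e+16 / (1.5e10)^2 = 2.8629e+11
Step 2: ln(2.8629e+11) = 26.3803
Step 3: Vbi = 0.02585 * 26.3803 = 0.682 V

0.682


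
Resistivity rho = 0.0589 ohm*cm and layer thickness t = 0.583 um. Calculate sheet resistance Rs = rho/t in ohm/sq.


Step 1: Convert thickness to cm: t = 0.583 um = 5.8300e-05 cm
Step 2: Rs = rho / t = 0.0589 / 5.8300e-05
Step 3: Rs = 1010.3 ohm/sq

1010.3


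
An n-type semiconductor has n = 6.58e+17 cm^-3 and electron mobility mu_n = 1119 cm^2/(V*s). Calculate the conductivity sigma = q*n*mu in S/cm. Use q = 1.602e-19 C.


Step 1: sigma = q * n * mu
Step 2: sigma = 1.602e-19 * 6.58e+17 * 1119
Step 3: sigma = 1.180e+02 S/cm

1.180e+02


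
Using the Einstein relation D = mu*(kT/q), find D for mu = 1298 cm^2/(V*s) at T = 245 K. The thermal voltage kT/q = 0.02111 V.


Step 1: D = mu * (kT/q)
Step 2: D = 1298 * 0.02111
Step 3: D = 27.4 cm^2/s

27.4


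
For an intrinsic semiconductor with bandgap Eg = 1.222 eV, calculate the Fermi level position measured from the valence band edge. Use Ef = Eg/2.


Step 1: For an intrinsic semiconductor, the Fermi level sits at midgap.
Step 2: Ef = Eg / 2 = 1.222 / 2 = 0.611 eV

0.611


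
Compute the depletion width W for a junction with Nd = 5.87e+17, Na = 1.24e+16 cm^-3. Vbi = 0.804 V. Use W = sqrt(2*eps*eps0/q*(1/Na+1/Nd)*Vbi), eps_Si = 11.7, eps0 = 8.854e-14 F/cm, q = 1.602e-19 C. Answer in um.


Step 1: 1/Na + 1/Nd = 1/1.24e+16 + 1/5.87e+17 = 8.23487e-17
Step 2: 2*eps*eps0/q = 2*11.7*8.854e-14/1.602e-19 = 1.293281e+07
Step 3: W^2 = 1.293281e+07 * 8.23487e-17 * 0.804 = 8.56260e-10
Step 4: W = sqrt(8.56260e-10) = 2.926e-05 cm = 0.2926 um

0.2926


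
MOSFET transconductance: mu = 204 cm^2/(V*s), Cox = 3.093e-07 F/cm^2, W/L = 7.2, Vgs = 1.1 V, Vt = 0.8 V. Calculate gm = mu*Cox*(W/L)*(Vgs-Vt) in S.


Step 1: Vov = Vgs - Vt = 1.1 - 0.8 = 0.3 V
Step 2: gm = mu * Cox * (W/L) * Vov
Step 3: gm = 204 * 3.093e-07 * 7.2 * 0.3 = 1.36e-04 S

1.36e-04


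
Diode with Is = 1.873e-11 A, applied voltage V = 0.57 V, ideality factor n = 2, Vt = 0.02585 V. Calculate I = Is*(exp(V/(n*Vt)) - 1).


Step 1: V/(n*Vt) = 0.57/(2*0.02585) = 11.0251
Step 2: exp(11.0251) = 6.1396e+04
Step 3: I = 1.873e-11 * (6.1396e+04 - 1) = 1.15e-06 A

1.15e-06


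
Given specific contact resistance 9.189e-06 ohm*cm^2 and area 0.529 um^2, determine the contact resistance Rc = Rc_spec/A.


Step 1: Convert area to cm^2: 0.529 um^2 = 5.2900e-09 cm^2
Step 2: Rc = Rc_spec / A = 9.189e-06 / 5.2900e-09
Step 3: Rc = 1.74e+03 ohms

1.74e+03


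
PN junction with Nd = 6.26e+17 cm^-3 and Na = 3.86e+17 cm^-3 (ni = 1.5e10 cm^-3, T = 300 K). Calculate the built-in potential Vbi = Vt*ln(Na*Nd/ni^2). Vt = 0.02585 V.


Step 1: Compute Na*Nd/ni^2 = 3.86e+17 * 6.26e+17 / (1.5e10)^2 = 1.0739e+15
Step 2: ln(1.0739e+15) = 34.6101
Step 3: Vbi = 0.02585 * 34.6101 = 0.895 V

0.895


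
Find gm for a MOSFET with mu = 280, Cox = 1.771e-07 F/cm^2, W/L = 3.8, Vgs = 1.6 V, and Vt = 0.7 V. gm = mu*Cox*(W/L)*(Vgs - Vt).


Step 1: Vov = Vgs - Vt = 1.6 - 0.7 = 0.9 V
Step 2: gm = mu * Cox * (W/L) * Vov
Step 3: gm = 280 * 1.771e-07 * 3.8 * 0.9 = 1.70e-04 S

1.70e-04


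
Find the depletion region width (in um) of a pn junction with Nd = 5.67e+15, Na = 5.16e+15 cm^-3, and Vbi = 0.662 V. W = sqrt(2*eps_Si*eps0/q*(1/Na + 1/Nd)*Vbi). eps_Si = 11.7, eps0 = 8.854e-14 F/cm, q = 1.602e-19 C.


Step 1: 1/Na + 1/Nd = 1/5.16e+15 + 1/5.67e+15 = 3.70165e-16
Step 2: 2*eps*eps0/q = 2*11.7*8.854e-14/1.602e-19 = 1.293281e+07
Step 3: W^2 = 1.293281e+07 * 3.70165e-16 * 0.662 = 3.16918e-09
Step 4: W = sqrt(3.16918e-09) = 5.630e-05 cm = 0.563 um

0.563


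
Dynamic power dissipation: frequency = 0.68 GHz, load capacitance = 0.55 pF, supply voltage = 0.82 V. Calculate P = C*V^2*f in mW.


Step 1: V^2 = 0.82^2 = 0.6724 V^2
Step 2: P = C*V^2*f = 0.55e-12 F * 0.6724 * 0.68e9 Hz
Step 3: P = 2.514776e-04 W
Step 4: P = 0.251 mW

0.251


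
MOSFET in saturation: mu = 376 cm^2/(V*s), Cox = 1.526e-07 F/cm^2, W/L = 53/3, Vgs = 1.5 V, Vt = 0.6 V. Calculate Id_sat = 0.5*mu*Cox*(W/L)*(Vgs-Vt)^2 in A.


Step 1: Overdrive voltage Vov = Vgs - Vt = 1.5 - 0.6 = 0.9 V
Step 2: W/L = 53/3 = 17.6667
Step 3: Id = 0.5 * 376 * 1.526e-07 * 17.6667 * 0.9^2
Step 4: Id = 4.11e-04 A

4.11e-04


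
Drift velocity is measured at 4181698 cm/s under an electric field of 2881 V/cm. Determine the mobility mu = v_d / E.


Step 1: mu = v_d / E
Step 2: mu = 4181698 / 2881
Step 3: mu = 1451.47 cm^2/(V*s)

1451.47


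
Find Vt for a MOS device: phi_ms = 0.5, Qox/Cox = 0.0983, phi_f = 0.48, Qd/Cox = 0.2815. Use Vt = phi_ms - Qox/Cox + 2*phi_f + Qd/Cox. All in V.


Step 1: Vt = phi_ms - Qox/Cox + 2*phi_f + Qd/Cox
Step 2: Vt = 0.5 - 0.0983 + 2*0.48 + 0.2815
Step 3: Vt = 0.5 - 0.0983 + 0.96 + 0.2815
Step 4: Vt = 1.6432 V

1.6432


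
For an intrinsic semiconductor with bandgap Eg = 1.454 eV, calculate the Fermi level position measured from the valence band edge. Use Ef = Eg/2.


Step 1: For an intrinsic semiconductor, the Fermi level sits at midgap.
Step 2: Ef = Eg / 2 = 1.454 / 2 = 0.727 eV

0.727


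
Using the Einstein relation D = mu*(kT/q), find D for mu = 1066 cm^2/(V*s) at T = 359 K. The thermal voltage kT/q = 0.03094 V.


Step 1: D = mu * (kT/q)
Step 2: D = 1066 * 0.03094
Step 3: D = 32.98 cm^2/s

32.98


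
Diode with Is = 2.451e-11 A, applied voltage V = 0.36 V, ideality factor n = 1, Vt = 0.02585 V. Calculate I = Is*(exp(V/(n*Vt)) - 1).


Step 1: V/(n*Vt) = 0.36/(1*0.02585) = 13.9265
Step 2: exp(13.9265) = 1.1174e+06
Step 3: I = 2.451e-11 * (1.1174e+06 - 1) = 2.74e-05 A

2.74e-05


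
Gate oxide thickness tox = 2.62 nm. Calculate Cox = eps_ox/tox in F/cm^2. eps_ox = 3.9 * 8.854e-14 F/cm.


Step 1: eps_ox = 3.9 * 8.854e-14 = 3.45306e-13 F/cm
Step 2: tox in cm = 2.62 nm * 1e-7 = 2.6200e-07 cm
Step 3: Cox = 3.45306e-13 / 2.6200e-07 = 1.32e-06 F/cm^2

1.32e-06


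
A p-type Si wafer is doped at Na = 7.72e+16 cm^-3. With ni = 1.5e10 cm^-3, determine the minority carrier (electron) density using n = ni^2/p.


Step 1: Majority hole concentration p ≈ Na = 7.72e+16 cm^-3
Step 2: n = ni^2 / Na = (1.5e10)^2 / 7.72e+16
Step 3: n = 2.91e+03 cm^-3

2.91e+03


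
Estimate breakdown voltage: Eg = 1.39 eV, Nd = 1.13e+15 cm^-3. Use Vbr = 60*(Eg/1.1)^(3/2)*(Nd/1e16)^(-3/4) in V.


Step 1: Eg/1.1 = 1.39/1.1 = 1.263636
Step 2: (Eg/1.1)^1.5 = 1.263636^1.5 = 1.420473
Step 3: (Nd/1e16)^(-0.75) = (0.113)^(-0.75) = 5.130872
Step 4: Vbr = 60 * 1.420473 * 5.130872 = 437.3 V

437.3


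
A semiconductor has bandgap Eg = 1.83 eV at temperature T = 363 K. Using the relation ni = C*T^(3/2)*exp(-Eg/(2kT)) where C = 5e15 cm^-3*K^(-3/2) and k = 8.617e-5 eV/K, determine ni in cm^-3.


Step 1: Compute kT = 8.617e-5 * 363 = 0.03127971 eV
Step 2: Exponent = -Eg/(2kT) = -1.83/(2*0.03127971) = -29.25219
Step 3: T^(3/2) = 363^1.5 = 6916.08
Step 4: ni = 5e15 * 6916.08 * exp(-29.25219) = 6.84e+06 cm^-3

6.84e+06


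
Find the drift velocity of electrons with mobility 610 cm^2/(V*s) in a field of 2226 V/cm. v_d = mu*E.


Step 1: v_d = mu * E
Step 2: v_d = 610 * 2226 = 1357860
Step 3: v_d = 1.36e+06 cm/s

1.36e+06


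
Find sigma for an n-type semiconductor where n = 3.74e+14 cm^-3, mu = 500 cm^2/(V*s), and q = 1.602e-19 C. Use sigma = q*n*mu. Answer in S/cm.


Step 1: sigma = q * n * mu
Step 2: sigma = 1.602e-19 * 3.74e+14 * 500
Step 3: sigma = 2.996e-02 S/cm

2.996e-02


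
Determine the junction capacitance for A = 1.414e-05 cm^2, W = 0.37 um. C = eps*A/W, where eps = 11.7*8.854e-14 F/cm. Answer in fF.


Step 1: eps_Si = 11.7 * 8.854e-14 = 1.035918e-12 F/cm
Step 2: W in cm = 0.37 * 1e-4 = 3.70e-05 cm
Step 3: C = 1.035918e-12 * 1.414e-05 / 3.70e-05 = 3.958887e-13 F
Step 4: C = 395.89 fF

395.89


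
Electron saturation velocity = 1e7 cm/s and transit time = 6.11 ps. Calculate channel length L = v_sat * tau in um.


Step 1: tau in seconds = 6.11 ps * 1e-12 = 6.1100e-12 s
Step 2: L = v_sat * tau = 1e7 * 6.1100e-12 = 6.1100e-05 cm
Step 3: L in um = 6.1100e-05 * 1e4 = 0.611 um

0.611


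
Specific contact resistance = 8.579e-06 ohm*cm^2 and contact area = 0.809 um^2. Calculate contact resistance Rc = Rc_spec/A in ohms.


Step 1: Convert area to cm^2: 0.809 um^2 = 8.0900e-09 cm^2
Step 2: Rc = Rc_spec / A = 8.579e-06 / 8.0900e-09
Step 3: Rc = 1.06e+03 ohms

1.06e+03


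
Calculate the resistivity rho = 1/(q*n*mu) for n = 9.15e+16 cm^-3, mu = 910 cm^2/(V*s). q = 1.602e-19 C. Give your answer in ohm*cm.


Step 1: sigma = q * n * mu = 1.602e-19 * 9.15e+16 * 910 = 1.33391e+01 S/cm
Step 2: rho = 1 / sigma = 1 / 1.33391e+01 = 0.07497 ohm*cm

0.07497


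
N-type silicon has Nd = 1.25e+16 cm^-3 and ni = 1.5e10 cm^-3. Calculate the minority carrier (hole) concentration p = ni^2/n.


Step 1: Since Nd >> ni, n ≈ Nd = 1.25e+16 cm^-3
Step 2: p = ni^2 / n = (1.5e10)^2 / 1.25e+16
Step 3: p = 2.25e20 / 1.25e+16 = 1.80e+04 cm^-3

1.80e+04


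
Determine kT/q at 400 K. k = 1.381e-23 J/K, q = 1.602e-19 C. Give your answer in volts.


Step 1: kT = 1.381e-23 * 400 = 5.524e-21 J
Step 2: Vt = kT/q = 5.524e-21 / 1.602e-19
Step 3: Vt = 0.03448 V

0.03448


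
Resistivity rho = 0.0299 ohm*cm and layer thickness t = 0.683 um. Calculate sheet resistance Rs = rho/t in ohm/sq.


Step 1: Convert thickness to cm: t = 0.683 um = 6.8300e-05 cm
Step 2: Rs = rho / t = 0.0299 / 6.8300e-05
Step 3: Rs = 437.8 ohm/sq

437.8


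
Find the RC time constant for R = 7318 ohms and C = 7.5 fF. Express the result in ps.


Step 1: tau = R * C
Step 2: tau = 7318 * 7.5 fF = 7318 * 7.5e-15 F
Step 3: tau = 5.4885e-11 s = 54.885 ps

54.885


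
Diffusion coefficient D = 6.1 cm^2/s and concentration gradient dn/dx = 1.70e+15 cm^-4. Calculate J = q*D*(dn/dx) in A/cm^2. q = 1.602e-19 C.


Step 1: J = q * D * (dn/dx)
Step 2: J = 1.602e-19 * 6.1 * 1.70e+15
Step 3: J = 1.66e-03 A/cm^2

1.66e-03


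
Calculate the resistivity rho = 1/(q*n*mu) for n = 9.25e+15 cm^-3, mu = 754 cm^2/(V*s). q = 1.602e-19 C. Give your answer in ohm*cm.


Step 1: sigma = q * n * mu = 1.602e-19 * 9.25e+15 * 754 = 1.11731e+00 S/cm
Step 2: rho = 1 / sigma = 1 / 1.11731e+00 = 0.895 ohm*cm

0.895


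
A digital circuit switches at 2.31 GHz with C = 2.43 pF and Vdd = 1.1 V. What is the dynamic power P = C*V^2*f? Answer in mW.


Step 1: V^2 = 1.1^2 = 1.21 V^2
Step 2: P = C*V^2*f = 2.43e-12 F * 1.21 * 2.31e9 Hz
Step 3: P = 6.792093e-03 W
Step 4: P = 6.792 mW

6.792


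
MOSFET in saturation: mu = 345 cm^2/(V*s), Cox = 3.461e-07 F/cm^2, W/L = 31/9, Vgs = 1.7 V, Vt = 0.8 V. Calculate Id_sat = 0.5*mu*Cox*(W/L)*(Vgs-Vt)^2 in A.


Step 1: Overdrive voltage Vov = Vgs - Vt = 1.7 - 0.8 = 0.9 V
Step 2: W/L = 31/9 = 3.44444
Step 3: Id = 0.5 * 345 * 3.461e-07 * 3.44444 * 0.9^2
Step 4: Id = 1.67e-04 A

1.67e-04


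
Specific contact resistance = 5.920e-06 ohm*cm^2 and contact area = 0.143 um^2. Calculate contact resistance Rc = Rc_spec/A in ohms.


Step 1: Convert area to cm^2: 0.143 um^2 = 1.4300e-09 cm^2
Step 2: Rc = Rc_spec / A = 5.920e-06 / 1.4300e-09
Step 3: Rc = 4.14e+03 ohms

4.14e+03


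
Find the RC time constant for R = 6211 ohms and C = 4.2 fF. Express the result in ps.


Step 1: tau = R * C
Step 2: tau = 6211 * 4.2 fF = 6211 * 4.2e-15 F
Step 3: tau = 2.60862e-11 s = 26.0862 ps

26.0862


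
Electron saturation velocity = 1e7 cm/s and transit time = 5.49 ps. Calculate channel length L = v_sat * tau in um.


Step 1: tau in seconds = 5.49 ps * 1e-12 = 5.4900e-12 s
Step 2: L = v_sat * tau = 1e7 * 5.4900e-12 = 5.4900e-05 cm
Step 3: L in um = 5.4900e-05 * 1e4 = 0.549 um

0.549


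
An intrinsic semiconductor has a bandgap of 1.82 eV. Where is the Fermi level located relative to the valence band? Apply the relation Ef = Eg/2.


Step 1: For an intrinsic semiconductor, the Fermi level sits at midgap.
Step 2: Ef = Eg / 2 = 1.82 / 2 = 0.91 eV

0.91


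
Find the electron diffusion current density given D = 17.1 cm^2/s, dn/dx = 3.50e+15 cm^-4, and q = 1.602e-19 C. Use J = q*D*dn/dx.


Step 1: J = q * D * (dn/dx)
Step 2: J = 1.602e-19 * 17.1 * 3.50e+15
Step 3: J = 9.59e-03 A/cm^2

9.59e-03


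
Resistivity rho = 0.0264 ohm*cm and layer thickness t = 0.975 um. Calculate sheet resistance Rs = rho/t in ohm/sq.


Step 1: Convert thickness to cm: t = 0.975 um = 9.7500e-05 cm
Step 2: Rs = rho / t = 0.0264 / 9.7500e-05
Step 3: Rs = 270.8 ohm/sq

270.8


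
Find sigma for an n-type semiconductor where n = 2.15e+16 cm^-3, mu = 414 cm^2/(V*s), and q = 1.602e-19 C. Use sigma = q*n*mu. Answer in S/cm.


Step 1: sigma = q * n * mu
Step 2: sigma = 1.602e-19 * 2.15e+16 * 414
Step 3: sigma = 1.426e+00 S/cm

1.426e+00


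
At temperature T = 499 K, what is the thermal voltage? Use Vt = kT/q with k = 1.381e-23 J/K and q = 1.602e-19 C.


Step 1: kT = 1.381e-23 * 499 = 6.89119e-21 J
Step 2: Vt = kT/q = 6.89119e-21 / 1.602e-19
Step 3: Vt = 0.04302 V

0.04302


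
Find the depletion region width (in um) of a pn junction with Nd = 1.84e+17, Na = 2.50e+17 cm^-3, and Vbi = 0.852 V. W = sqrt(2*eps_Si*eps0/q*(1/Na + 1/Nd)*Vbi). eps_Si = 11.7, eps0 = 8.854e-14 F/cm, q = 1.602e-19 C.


Step 1: 1/Na + 1/Nd = 1/2.50e+17 + 1/1.84e+17 = 9.43478e-18
Step 2: 2*eps*eps0/q = 2*11.7*8.854e-14/1.602e-19 = 1.293281e+07
Step 3: W^2 = 1.293281e+07 * 9.43478e-18 * 0.852 = 1.03960e-10
Step 4: W = sqrt(1.03960e-10) = 1.020e-05 cm = 0.102 um

0.102


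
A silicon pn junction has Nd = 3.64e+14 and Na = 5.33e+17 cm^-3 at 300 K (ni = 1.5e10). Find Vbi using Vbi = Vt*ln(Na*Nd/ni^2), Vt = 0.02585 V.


Step 1: Compute Na*Nd/ni^2 = 5.33e+17 * 3.64e+14 / (1.5e10)^2 = 8.6228e+11
Step 2: ln(8.6228e+11) = 27.4828
Step 3: Vbi = 0.02585 * 27.4828 = 0.71 V

0.71


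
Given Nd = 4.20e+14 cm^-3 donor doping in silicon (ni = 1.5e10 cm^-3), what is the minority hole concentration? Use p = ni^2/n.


Step 1: Since Nd >> ni, n ≈ Nd = 4.20e+14 cm^-3
Step 2: p = ni^2 / n = (1.5e10)^2 / 4.20e+14
Step 3: p = 2.25e20 / 4.20e+14 = 5.36e+05 cm^-3

5.36e+05


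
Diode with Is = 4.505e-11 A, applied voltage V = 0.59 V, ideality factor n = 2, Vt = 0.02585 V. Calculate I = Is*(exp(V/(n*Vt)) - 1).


Step 1: V/(n*Vt) = 0.59/(2*0.02585) = 11.4120
Step 2: exp(11.4120) = 9.0400e+04
Step 3: I = 4.505e-11 * (9.0400e+04 - 1) = 4.07e-06 A

4.07e-06


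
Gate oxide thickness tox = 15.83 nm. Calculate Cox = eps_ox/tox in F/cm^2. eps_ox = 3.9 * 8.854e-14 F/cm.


Step 1: eps_ox = 3.9 * 8.854e-14 = 3.45306e-13 F/cm
Step 2: tox in cm = 15.83 nm * 1e-7 = 1.5830e-06 cm
Step 3: Cox = 3.45306e-13 / 1.5830e-06 = 2.18e-07 F/cm^2

2.18e-07


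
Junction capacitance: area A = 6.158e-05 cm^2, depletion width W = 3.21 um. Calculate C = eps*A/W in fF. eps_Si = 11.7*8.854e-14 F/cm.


Step 1: eps_Si = 11.7 * 8.854e-14 = 1.035918e-12 F/cm
Step 2: W in cm = 3.21 * 1e-4 = 3.21e-04 cm
Step 3: C = 1.035918e-12 * 6.158e-05 / 3.21e-04 = 1.987284e-13 F
Step 4: C = 198.73 fF

198.73


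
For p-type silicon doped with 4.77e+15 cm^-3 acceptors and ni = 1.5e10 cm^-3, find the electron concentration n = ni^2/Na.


Step 1: Majority hole concentration p ≈ Na = 4.77e+15 cm^-3
Step 2: n = ni^2 / Na = (1.5e10)^2 / 4.77e+15
Step 3: n = 4.72e+04 cm^-3

4.72e+04


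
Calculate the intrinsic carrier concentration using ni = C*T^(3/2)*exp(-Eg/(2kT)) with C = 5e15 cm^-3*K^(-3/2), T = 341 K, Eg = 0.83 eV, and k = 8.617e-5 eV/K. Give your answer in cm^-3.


Step 1: Compute kT = 8.617e-5 * 341 = 0.02938397 eV
Step 2: Exponent = -Eg/(2kT) = -0.83/(2*0.02938397) = -14.12335
Step 3: T^(3/2) = 341^1.5 = 6296.97
Step 4: ni = 5e15 * 6296.97 * exp(-14.12335) = 2.31e+13 cm^-3

2.31e+13


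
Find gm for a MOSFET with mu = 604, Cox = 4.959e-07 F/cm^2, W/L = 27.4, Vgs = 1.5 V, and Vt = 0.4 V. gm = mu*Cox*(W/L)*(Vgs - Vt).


Step 1: Vov = Vgs - Vt = 1.5 - 0.4 = 1.1 V
Step 2: gm = mu * Cox * (W/L) * Vov
Step 3: gm = 604 * 4.959e-07 * 27.4 * 1.1 = 9.03e-03 S

9.03e-03


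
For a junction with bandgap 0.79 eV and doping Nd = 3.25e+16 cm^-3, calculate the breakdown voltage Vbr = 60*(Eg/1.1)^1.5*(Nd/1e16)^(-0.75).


Step 1: Eg/1.1 = 0.79/1.1 = 0.718182
Step 2: (Eg/1.1)^1.5 = 0.718182^1.5 = 0.608628
Step 3: (Nd/1e16)^(-0.75) = (3.25)^(-0.75) = 0.413131
Step 4: Vbr = 60 * 0.608628 * 0.413131 = 15.1 V

15.1


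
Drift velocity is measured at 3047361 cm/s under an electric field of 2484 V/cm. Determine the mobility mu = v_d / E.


Step 1: mu = v_d / E
Step 2: mu = 3047361 / 2484
Step 3: mu = 1226.8 cm^2/(V*s)

1226.8


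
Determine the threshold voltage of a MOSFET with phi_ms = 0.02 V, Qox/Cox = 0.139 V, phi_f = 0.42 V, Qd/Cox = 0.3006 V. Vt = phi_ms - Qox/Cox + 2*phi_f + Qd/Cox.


Step 1: Vt = phi_ms - Qox/Cox + 2*phi_f + Qd/Cox
Step 2: Vt = 0.02 - 0.139 + 2*0.42 + 0.3006
Step 3: Vt = 0.02 - 0.139 + 0.84 + 0.3006
Step 4: Vt = 1.0216 V

1.0216


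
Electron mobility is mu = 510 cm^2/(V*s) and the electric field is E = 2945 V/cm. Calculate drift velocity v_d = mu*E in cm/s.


Step 1: v_d = mu * E
Step 2: v_d = 510 * 2945 = 1501950
Step 3: v_d = 1.50e+06 cm/s

1.50e+06


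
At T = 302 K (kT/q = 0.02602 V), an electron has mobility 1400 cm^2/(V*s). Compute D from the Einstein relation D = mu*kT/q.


Step 1: D = mu * (kT/q)
Step 2: D = 1400 * 0.02602
Step 3: D = 36.43 cm^2/s

36.43


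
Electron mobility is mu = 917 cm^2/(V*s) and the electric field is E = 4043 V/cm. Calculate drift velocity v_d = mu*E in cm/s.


Step 1: v_d = mu * E
Step 2: v_d = 917 * 4043 = 3707431
Step 3: v_d = 3.71e+06 cm/s

3.71e+06


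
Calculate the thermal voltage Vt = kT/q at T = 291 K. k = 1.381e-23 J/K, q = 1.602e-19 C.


Step 1: kT = 1.381e-23 * 291 = 4.01871e-21 J
Step 2: Vt = kT/q = 4.01871e-21 / 1.602e-19
Step 3: Vt = 0.02509 V

0.02509


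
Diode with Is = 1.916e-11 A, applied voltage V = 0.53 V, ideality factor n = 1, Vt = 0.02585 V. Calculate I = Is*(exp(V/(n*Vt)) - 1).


Step 1: V/(n*Vt) = 0.53/(1*0.02585) = 20.5029
Step 2: exp(20.5029) = 8.0223e+08
Step 3: I = 1.916e-11 * (8.0223e+08 - 1) = 1.54e-02 A

1.54e-02


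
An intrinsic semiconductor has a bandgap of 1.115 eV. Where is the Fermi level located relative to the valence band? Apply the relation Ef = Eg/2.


Step 1: For an intrinsic semiconductor, the Fermi level sits at midgap.
Step 2: Ef = Eg / 2 = 1.115 / 2 = 0.5575 eV

0.5575


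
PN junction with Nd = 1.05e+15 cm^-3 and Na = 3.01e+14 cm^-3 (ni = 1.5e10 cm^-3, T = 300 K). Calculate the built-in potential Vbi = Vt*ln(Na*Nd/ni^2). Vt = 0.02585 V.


Step 1: Compute Na*Nd/ni^2 = 3.01e+14 * 1.05e+15 / (1.5e10)^2 = 1.4047e+09
Step 2: ln(1.4047e+09) = 21.0631
Step 3: Vbi = 0.02585 * 21.0631 = 0.544 V

0.544


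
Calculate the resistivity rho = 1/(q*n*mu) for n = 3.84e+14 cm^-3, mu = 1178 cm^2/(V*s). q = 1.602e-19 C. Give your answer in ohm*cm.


Step 1: sigma = q * n * mu = 1.602e-19 * 3.84e+14 * 1178 = 7.24668e-02 S/cm
Step 2: rho = 1 / sigma = 1 / 7.24668e-02 = 13.8 ohm*cm

13.8


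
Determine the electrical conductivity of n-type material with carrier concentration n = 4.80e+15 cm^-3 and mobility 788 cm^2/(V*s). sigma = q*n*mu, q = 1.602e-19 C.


Step 1: sigma = q * n * mu
Step 2: sigma = 1.602e-19 * 4.80e+15 * 788
Step 3: sigma = 6.059e-01 S/cm

6.059e-01


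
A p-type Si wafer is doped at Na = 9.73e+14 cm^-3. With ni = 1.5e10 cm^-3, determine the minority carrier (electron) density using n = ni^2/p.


Step 1: Majority hole concentration p ≈ Na = 9.73e+14 cm^-3
Step 2: n = ni^2 / Na = (1.5e10)^2 / 9.73e+14
Step 3: n = 2.31e+05 cm^-3

2.31e+05


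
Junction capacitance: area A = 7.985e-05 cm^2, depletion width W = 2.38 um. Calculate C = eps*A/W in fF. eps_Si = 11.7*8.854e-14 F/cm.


Step 1: eps_Si = 11.7 * 8.854e-14 = 1.035918e-12 F/cm
Step 2: W in cm = 2.38 * 1e-4 = 2.38e-04 cm
Step 3: C = 1.035918e-12 * 7.985e-05 / 2.38e-04 = 3.475548e-13 F
Step 4: C = 347.55 fF

347.55


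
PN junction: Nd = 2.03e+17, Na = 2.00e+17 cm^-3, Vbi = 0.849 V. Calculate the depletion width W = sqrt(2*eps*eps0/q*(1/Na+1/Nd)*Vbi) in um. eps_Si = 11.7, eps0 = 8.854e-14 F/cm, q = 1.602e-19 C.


Step 1: 1/Na + 1/Nd = 1/2.00e+17 + 1/2.03e+17 = 9.92611e-18
Step 2: 2*eps*eps0/q = 2*11.7*8.854e-14/1.602e-19 = 1.293281e+07
Step 3: W^2 = 1.293281e+07 * 9.92611e-18 * 0.849 = 1.08988e-10
Step 4: W = sqrt(1.08988e-10) = 1.044e-05 cm = 0.1044 um

0.1044


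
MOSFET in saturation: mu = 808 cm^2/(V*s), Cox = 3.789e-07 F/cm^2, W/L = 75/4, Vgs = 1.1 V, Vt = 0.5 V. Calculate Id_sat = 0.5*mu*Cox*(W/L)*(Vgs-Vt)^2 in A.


Step 1: Overdrive voltage Vov = Vgs - Vt = 1.1 - 0.5 = 0.6 V
Step 2: W/L = 75/4 = 18.75
Step 3: Id = 0.5 * 808 * 3.789e-07 * 18.75 * 0.6^2
Step 4: Id = 1.03e-03 A

1.03e-03


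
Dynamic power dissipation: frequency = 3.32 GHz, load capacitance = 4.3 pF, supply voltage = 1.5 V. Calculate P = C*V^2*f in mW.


Step 1: V^2 = 1.5^2 = 2.25 V^2
Step 2: P = C*V^2*f = 4.3e-12 F * 2.25 * 3.32e9 Hz
Step 3: P = 3.2121e-02 W
Step 4: P = 32.121 mW

32.121


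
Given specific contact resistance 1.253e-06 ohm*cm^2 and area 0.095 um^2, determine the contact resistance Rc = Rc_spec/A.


Step 1: Convert area to cm^2: 0.095 um^2 = 9.5000e-10 cm^2
Step 2: Rc = Rc_spec / A = 1.253e-06 / 9.5000e-10
Step 3: Rc = 1.32e+03 ohms

1.32e+03


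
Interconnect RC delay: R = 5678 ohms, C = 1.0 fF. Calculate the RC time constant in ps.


Step 1: tau = R * C
Step 2: tau = 5678 * 1.0 fF = 5678 * 1.0e-15 F
Step 3: tau = 5.678e-12 s = 5.678 ps

5.678


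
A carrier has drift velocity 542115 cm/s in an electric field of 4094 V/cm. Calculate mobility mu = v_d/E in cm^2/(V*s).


Step 1: mu = v_d / E
Step 2: mu = 542115 / 4094
Step 3: mu = 132.42 cm^2/(V*s)

132.42


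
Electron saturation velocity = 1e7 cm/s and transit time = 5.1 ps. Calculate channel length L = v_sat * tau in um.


Step 1: tau in seconds = 5.1 ps * 1e-12 = 5.1000e-12 s
Step 2: L = v_sat * tau = 1e7 * 5.1000e-12 = 5.1000e-05 cm
Step 3: L in um = 5.1000e-05 * 1e4 = 0.51 um

0.51


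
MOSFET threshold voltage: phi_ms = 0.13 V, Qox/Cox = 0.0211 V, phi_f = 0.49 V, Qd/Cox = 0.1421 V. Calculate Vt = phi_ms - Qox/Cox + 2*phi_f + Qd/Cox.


Step 1: Vt = phi_ms - Qox/Cox + 2*phi_f + Qd/Cox
Step 2: Vt = 0.13 - 0.0211 + 2*0.49 + 0.1421
Step 3: Vt = 0.13 - 0.0211 + 0.98 + 0.1421
Step 4: Vt = 1.231 V

1.231


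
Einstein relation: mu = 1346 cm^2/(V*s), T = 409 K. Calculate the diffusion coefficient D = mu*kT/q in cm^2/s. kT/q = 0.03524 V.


Step 1: D = mu * (kT/q)
Step 2: D = 1346 * 0.03524
Step 3: D = 47.43 cm^2/s

47.43


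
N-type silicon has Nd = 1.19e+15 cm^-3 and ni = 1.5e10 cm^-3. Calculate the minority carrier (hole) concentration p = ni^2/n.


Step 1: Since Nd >> ni, n ≈ Nd = 1.19e+15 cm^-3
Step 2: p = ni^2 / n = (1.5e10)^2 / 1.19e+15
Step 3: p = 2.25e20 / 1.19e+15 = 1.89e+05 cm^-3

1.89e+05


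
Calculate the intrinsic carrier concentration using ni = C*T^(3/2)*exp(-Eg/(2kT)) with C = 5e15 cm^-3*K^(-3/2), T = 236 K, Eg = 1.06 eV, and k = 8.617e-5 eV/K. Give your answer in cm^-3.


Step 1: Compute kT = 8.617e-5 * 236 = 0.02033612 eV
Step 2: Exponent = -Eg/(2kT) = -1.06/(2*0.02033612) = -26.06200
Step 3: T^(3/2) = 236^1.5 = 3625.50
Step 4: ni = 5e15 * 3625.50 * exp(-26.06200) = 8.70e+07 cm^-3

8.70e+07


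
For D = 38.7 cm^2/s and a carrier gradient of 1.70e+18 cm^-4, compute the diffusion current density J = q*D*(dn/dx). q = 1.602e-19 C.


Step 1: J = q * D * (dn/dx)
Step 2: J = 1.602e-19 * 38.7 * 1.70e+18
Step 3: J = 1.05e+01 A/cm^2

1.05e+01


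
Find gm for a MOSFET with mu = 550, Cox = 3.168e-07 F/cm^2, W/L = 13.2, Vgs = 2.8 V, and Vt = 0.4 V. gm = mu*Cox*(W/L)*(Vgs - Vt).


Step 1: Vov = Vgs - Vt = 2.8 - 0.4 = 2.4 V
Step 2: gm = mu * Cox * (W/L) * Vov
Step 3: gm = 550 * 3.168e-07 * 13.2 * 2.4 = 5.52e-03 S

5.52e-03


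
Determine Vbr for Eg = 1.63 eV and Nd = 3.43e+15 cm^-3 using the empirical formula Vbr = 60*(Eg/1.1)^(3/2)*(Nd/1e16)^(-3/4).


Step 1: Eg/1.1 = 1.63/1.1 = 1.481818
Step 2: (Eg/1.1)^1.5 = 1.481818^1.5 = 1.803816
Step 3: (Nd/1e16)^(-0.75) = (0.343)^(-0.75) = 2.231153
Step 4: Vbr = 60 * 1.803816 * 2.231153 = 241.5 V

241.5


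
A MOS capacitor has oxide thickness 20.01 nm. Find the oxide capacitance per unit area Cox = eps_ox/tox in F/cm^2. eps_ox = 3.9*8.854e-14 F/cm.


Step 1: eps_ox = 3.9 * 8.854e-14 = 3.45306e-13 F/cm
Step 2: tox in cm = 20.01 nm * 1e-7 = 2.0010e-06 cm
Step 3: Cox = 3.45306e-13 / 2.0010e-06 = 1.73e-07 F/cm^2

1.73e-07


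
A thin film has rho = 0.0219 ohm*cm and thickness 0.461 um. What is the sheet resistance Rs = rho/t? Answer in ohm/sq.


Step 1: Convert thickness to cm: t = 0.461 um = 4.6100e-05 cm
Step 2: Rs = rho / t = 0.0219 / 4.6100e-05
Step 3: Rs = 475.1 ohm/sq

475.1


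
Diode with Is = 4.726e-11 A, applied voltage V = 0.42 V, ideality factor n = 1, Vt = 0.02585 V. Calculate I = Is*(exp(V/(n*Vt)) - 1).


Step 1: V/(n*Vt) = 0.42/(1*0.02585) = 16.2476
Step 2: exp(16.2476) = 1.1383e+07
Step 3: I = 4.726e-11 * (1.1383e+07 - 1) = 5.38e-04 A

5.38e-04


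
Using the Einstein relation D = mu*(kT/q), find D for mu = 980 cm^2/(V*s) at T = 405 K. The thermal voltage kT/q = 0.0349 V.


Step 1: D = mu * (kT/q)
Step 2: D = 980 * 0.0349
Step 3: D = 34.2 cm^2/s

34.2


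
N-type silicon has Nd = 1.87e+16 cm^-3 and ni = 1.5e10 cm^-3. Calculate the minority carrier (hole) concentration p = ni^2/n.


Step 1: Since Nd >> ni, n ≈ Nd = 1.87e+16 cm^-3
Step 2: p = ni^2 / n = (1.5e10)^2 / 1.87e+16
Step 3: p = 2.25e20 / 1.87e+16 = 1.20e+04 cm^-3

1.20e+04


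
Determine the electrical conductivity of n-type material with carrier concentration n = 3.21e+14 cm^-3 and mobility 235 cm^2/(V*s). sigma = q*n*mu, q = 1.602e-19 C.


Step 1: sigma = q * n * mu
Step 2: sigma = 1.602e-19 * 3.21e+14 * 235
Step 3: sigma = 1.208e-02 S/cm

1.208e-02


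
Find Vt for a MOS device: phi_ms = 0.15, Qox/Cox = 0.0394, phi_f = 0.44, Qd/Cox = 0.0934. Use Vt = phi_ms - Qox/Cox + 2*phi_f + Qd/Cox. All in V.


Step 1: Vt = phi_ms - Qox/Cox + 2*phi_f + Qd/Cox
Step 2: Vt = 0.15 - 0.0394 + 2*0.44 + 0.0934
Step 3: Vt = 0.15 - 0.0394 + 0.88 + 0.0934
Step 4: Vt = 1.084 V

1.084


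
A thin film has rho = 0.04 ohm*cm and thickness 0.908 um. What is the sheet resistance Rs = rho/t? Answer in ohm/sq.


Step 1: Convert thickness to cm: t = 0.908 um = 9.0800e-05 cm
Step 2: Rs = rho / t = 0.04 / 9.0800e-05
Step 3: Rs = 440.5 ohm/sq

440.5


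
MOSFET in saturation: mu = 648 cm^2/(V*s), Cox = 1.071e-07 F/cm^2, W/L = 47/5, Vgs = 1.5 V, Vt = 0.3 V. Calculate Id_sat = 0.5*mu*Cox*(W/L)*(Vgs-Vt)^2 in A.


Step 1: Overdrive voltage Vov = Vgs - Vt = 1.5 - 0.3 = 1.2 V
Step 2: W/L = 47/5 = 9.4
Step 3: Id = 0.5 * 648 * 1.071e-07 * 9.4 * 1.2^2
Step 4: Id = 4.70e-04 A

4.70e-04


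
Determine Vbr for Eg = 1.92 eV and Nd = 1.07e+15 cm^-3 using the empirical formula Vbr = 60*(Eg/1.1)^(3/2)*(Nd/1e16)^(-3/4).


Step 1: Eg/1.1 = 1.92/1.1 = 1.745455
Step 2: (Eg/1.1)^1.5 = 1.745455^1.5 = 2.306020
Step 3: (Nd/1e16)^(-0.75) = (0.107)^(-0.75) = 5.345178
Step 4: Vbr = 60 * 2.306020 * 5.345178 = 739.6 V

739.6


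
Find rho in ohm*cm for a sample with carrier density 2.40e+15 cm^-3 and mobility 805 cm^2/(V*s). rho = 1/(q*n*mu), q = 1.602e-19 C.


Step 1: sigma = q * n * mu = 1.602e-19 * 2.40e+15 * 805 = 3.09506e-01 S/cm
Step 2: rho = 1 / sigma = 1 / 3.09506e-01 = 3.231 ohm*cm

3.231
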